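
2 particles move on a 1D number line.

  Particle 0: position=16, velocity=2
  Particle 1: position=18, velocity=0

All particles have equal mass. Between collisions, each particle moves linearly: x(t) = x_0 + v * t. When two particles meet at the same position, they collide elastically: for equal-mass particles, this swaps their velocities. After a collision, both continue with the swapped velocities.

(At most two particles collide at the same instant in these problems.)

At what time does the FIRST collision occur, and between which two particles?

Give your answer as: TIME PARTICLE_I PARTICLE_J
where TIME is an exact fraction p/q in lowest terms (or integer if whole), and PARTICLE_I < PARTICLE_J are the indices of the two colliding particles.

Pair (0,1): pos 16,18 vel 2,0 -> gap=2, closing at 2/unit, collide at t=1
Earliest collision: t=1 between 0 and 1

Answer: 1 0 1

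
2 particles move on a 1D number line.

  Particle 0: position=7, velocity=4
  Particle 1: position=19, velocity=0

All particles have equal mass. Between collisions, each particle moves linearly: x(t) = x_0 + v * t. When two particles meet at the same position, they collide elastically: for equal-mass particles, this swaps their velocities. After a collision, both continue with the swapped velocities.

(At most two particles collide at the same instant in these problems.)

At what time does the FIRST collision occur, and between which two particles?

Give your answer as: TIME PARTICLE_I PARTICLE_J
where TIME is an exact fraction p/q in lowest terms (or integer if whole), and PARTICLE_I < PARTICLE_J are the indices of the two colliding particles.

Answer: 3 0 1

Derivation:
Pair (0,1): pos 7,19 vel 4,0 -> gap=12, closing at 4/unit, collide at t=3
Earliest collision: t=3 between 0 and 1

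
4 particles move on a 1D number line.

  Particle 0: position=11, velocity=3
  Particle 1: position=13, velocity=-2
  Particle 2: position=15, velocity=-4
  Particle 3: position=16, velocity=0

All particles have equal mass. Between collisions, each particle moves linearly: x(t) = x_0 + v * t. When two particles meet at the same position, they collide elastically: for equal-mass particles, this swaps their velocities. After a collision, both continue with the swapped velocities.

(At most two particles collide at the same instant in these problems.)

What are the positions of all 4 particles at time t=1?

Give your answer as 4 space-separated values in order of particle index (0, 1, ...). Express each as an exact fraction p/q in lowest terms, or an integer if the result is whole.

Answer: 11 11 14 16

Derivation:
Collision at t=2/5: particles 0 and 1 swap velocities; positions: p0=61/5 p1=61/5 p2=67/5 p3=16; velocities now: v0=-2 v1=3 v2=-4 v3=0
Collision at t=4/7: particles 1 and 2 swap velocities; positions: p0=83/7 p1=89/7 p2=89/7 p3=16; velocities now: v0=-2 v1=-4 v2=3 v3=0
Collision at t=1: particles 0 and 1 swap velocities; positions: p0=11 p1=11 p2=14 p3=16; velocities now: v0=-4 v1=-2 v2=3 v3=0
Advance to t=1 (no further collisions before then); velocities: v0=-4 v1=-2 v2=3 v3=0; positions = 11 11 14 16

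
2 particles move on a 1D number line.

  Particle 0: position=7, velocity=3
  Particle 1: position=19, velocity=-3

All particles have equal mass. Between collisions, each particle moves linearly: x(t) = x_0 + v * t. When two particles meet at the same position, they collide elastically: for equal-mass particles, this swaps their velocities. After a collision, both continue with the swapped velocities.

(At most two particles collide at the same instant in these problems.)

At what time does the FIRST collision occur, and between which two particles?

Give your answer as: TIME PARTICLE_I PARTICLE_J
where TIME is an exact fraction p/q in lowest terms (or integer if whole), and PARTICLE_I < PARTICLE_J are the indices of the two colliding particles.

Answer: 2 0 1

Derivation:
Pair (0,1): pos 7,19 vel 3,-3 -> gap=12, closing at 6/unit, collide at t=2
Earliest collision: t=2 between 0 and 1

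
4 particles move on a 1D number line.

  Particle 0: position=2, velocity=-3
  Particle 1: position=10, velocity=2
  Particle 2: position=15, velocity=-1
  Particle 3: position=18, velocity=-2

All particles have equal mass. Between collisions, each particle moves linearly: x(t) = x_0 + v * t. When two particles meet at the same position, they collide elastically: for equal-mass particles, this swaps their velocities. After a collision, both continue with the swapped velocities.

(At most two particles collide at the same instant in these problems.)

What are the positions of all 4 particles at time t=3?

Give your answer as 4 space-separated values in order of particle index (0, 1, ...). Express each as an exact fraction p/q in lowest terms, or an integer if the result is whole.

Collision at t=5/3: particles 1 and 2 swap velocities; positions: p0=-3 p1=40/3 p2=40/3 p3=44/3; velocities now: v0=-3 v1=-1 v2=2 v3=-2
Collision at t=2: particles 2 and 3 swap velocities; positions: p0=-4 p1=13 p2=14 p3=14; velocities now: v0=-3 v1=-1 v2=-2 v3=2
Collision at t=3: particles 1 and 2 swap velocities; positions: p0=-7 p1=12 p2=12 p3=16; velocities now: v0=-3 v1=-2 v2=-1 v3=2
Advance to t=3 (no further collisions before then); velocities: v0=-3 v1=-2 v2=-1 v3=2; positions = -7 12 12 16

Answer: -7 12 12 16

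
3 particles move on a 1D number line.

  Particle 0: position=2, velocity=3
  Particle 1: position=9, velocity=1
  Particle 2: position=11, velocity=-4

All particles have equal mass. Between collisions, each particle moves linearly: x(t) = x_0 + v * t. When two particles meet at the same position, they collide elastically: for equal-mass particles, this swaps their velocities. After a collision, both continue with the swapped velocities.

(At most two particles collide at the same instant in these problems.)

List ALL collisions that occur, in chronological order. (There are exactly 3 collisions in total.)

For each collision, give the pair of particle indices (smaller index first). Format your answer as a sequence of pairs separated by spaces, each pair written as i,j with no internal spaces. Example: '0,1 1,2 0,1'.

Collision at t=2/5: particles 1 and 2 swap velocities; positions: p0=16/5 p1=47/5 p2=47/5; velocities now: v0=3 v1=-4 v2=1
Collision at t=9/7: particles 0 and 1 swap velocities; positions: p0=41/7 p1=41/7 p2=72/7; velocities now: v0=-4 v1=3 v2=1
Collision at t=7/2: particles 1 and 2 swap velocities; positions: p0=-3 p1=25/2 p2=25/2; velocities now: v0=-4 v1=1 v2=3

Answer: 1,2 0,1 1,2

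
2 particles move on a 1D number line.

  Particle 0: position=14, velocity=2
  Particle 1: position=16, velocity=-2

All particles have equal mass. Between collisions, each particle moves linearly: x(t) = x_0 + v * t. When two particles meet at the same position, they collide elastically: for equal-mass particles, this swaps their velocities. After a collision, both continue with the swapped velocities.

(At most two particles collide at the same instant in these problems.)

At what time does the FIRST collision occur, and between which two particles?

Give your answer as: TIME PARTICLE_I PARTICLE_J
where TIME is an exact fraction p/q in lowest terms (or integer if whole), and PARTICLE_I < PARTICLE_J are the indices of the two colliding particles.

Pair (0,1): pos 14,16 vel 2,-2 -> gap=2, closing at 4/unit, collide at t=1/2
Earliest collision: t=1/2 between 0 and 1

Answer: 1/2 0 1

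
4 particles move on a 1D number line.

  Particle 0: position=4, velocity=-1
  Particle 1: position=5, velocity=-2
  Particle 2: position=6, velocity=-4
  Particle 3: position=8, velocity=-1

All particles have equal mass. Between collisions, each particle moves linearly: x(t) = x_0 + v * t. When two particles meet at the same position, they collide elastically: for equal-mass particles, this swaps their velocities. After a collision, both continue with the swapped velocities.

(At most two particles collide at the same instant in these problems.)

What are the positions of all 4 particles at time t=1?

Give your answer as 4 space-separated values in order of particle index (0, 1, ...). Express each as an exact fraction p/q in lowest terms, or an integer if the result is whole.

Collision at t=1/2: particles 1 and 2 swap velocities; positions: p0=7/2 p1=4 p2=4 p3=15/2; velocities now: v0=-1 v1=-4 v2=-2 v3=-1
Collision at t=2/3: particles 0 and 1 swap velocities; positions: p0=10/3 p1=10/3 p2=11/3 p3=22/3; velocities now: v0=-4 v1=-1 v2=-2 v3=-1
Collision at t=1: particles 1 and 2 swap velocities; positions: p0=2 p1=3 p2=3 p3=7; velocities now: v0=-4 v1=-2 v2=-1 v3=-1
Advance to t=1 (no further collisions before then); velocities: v0=-4 v1=-2 v2=-1 v3=-1; positions = 2 3 3 7

Answer: 2 3 3 7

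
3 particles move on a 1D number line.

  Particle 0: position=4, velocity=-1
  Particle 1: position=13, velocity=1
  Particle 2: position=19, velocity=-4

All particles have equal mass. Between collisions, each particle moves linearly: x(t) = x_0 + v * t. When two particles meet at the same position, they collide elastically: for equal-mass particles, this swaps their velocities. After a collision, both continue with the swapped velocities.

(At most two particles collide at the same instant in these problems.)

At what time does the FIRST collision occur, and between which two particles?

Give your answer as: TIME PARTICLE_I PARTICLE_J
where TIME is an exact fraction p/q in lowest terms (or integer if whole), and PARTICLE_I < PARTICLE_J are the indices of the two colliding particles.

Answer: 6/5 1 2

Derivation:
Pair (0,1): pos 4,13 vel -1,1 -> not approaching (rel speed -2 <= 0)
Pair (1,2): pos 13,19 vel 1,-4 -> gap=6, closing at 5/unit, collide at t=6/5
Earliest collision: t=6/5 between 1 and 2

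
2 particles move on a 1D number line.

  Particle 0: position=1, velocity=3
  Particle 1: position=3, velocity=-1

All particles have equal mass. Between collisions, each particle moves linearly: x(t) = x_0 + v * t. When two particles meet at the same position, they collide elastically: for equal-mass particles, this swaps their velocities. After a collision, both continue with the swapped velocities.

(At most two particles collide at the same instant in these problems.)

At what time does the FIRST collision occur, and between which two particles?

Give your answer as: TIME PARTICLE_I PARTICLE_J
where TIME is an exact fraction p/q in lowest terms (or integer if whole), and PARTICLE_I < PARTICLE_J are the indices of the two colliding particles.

Pair (0,1): pos 1,3 vel 3,-1 -> gap=2, closing at 4/unit, collide at t=1/2
Earliest collision: t=1/2 between 0 and 1

Answer: 1/2 0 1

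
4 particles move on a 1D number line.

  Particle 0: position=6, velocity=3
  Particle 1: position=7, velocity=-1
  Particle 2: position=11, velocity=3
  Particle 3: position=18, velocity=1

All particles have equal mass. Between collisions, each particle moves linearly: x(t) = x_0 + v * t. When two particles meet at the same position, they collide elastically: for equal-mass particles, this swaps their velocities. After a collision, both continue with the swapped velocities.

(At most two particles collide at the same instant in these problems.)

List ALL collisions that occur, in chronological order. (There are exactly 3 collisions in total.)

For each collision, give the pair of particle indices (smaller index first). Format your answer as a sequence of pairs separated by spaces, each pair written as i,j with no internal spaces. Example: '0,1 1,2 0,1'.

Answer: 0,1 2,3 1,2

Derivation:
Collision at t=1/4: particles 0 and 1 swap velocities; positions: p0=27/4 p1=27/4 p2=47/4 p3=73/4; velocities now: v0=-1 v1=3 v2=3 v3=1
Collision at t=7/2: particles 2 and 3 swap velocities; positions: p0=7/2 p1=33/2 p2=43/2 p3=43/2; velocities now: v0=-1 v1=3 v2=1 v3=3
Collision at t=6: particles 1 and 2 swap velocities; positions: p0=1 p1=24 p2=24 p3=29; velocities now: v0=-1 v1=1 v2=3 v3=3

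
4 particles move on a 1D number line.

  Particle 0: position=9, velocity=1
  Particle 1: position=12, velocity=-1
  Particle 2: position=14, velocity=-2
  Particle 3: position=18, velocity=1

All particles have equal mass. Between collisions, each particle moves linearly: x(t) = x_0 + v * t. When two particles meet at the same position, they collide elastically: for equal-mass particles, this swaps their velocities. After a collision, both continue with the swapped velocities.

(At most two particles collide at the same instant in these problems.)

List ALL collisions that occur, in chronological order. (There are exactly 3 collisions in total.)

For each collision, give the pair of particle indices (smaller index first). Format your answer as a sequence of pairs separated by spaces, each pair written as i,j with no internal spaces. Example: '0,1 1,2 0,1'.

Answer: 0,1 1,2 0,1

Derivation:
Collision at t=3/2: particles 0 and 1 swap velocities; positions: p0=21/2 p1=21/2 p2=11 p3=39/2; velocities now: v0=-1 v1=1 v2=-2 v3=1
Collision at t=5/3: particles 1 and 2 swap velocities; positions: p0=31/3 p1=32/3 p2=32/3 p3=59/3; velocities now: v0=-1 v1=-2 v2=1 v3=1
Collision at t=2: particles 0 and 1 swap velocities; positions: p0=10 p1=10 p2=11 p3=20; velocities now: v0=-2 v1=-1 v2=1 v3=1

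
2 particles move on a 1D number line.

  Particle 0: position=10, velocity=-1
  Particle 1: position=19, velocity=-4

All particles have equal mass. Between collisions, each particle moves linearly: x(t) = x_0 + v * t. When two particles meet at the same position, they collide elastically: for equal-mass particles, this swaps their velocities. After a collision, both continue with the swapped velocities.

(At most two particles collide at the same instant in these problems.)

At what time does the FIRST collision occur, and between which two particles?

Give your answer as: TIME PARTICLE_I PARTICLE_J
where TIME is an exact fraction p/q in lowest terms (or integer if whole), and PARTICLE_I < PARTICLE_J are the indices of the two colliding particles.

Pair (0,1): pos 10,19 vel -1,-4 -> gap=9, closing at 3/unit, collide at t=3
Earliest collision: t=3 between 0 and 1

Answer: 3 0 1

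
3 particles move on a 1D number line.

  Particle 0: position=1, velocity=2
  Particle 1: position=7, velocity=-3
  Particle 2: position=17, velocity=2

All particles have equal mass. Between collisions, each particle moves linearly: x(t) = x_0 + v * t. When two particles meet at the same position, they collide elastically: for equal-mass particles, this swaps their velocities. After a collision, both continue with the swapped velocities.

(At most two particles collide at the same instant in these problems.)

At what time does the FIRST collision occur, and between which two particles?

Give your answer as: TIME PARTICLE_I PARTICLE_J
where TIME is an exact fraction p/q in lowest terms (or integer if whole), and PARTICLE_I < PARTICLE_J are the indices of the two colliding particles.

Answer: 6/5 0 1

Derivation:
Pair (0,1): pos 1,7 vel 2,-3 -> gap=6, closing at 5/unit, collide at t=6/5
Pair (1,2): pos 7,17 vel -3,2 -> not approaching (rel speed -5 <= 0)
Earliest collision: t=6/5 between 0 and 1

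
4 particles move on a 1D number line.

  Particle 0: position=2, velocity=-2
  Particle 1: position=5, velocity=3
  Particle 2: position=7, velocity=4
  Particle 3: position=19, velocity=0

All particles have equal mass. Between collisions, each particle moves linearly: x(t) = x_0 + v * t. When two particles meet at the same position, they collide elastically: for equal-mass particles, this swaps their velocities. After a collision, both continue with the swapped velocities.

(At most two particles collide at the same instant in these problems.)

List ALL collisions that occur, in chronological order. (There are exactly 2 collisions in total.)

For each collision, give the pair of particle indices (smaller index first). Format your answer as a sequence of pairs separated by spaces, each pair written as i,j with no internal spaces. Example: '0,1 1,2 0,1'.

Collision at t=3: particles 2 and 3 swap velocities; positions: p0=-4 p1=14 p2=19 p3=19; velocities now: v0=-2 v1=3 v2=0 v3=4
Collision at t=14/3: particles 1 and 2 swap velocities; positions: p0=-22/3 p1=19 p2=19 p3=77/3; velocities now: v0=-2 v1=0 v2=3 v3=4

Answer: 2,3 1,2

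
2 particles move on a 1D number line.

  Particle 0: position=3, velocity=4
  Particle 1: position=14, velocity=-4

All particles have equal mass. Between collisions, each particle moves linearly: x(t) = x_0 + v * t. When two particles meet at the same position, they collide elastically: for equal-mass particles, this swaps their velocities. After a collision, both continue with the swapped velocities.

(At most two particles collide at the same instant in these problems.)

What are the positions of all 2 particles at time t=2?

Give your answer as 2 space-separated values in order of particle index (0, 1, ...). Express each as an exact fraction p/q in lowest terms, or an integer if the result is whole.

Collision at t=11/8: particles 0 and 1 swap velocities; positions: p0=17/2 p1=17/2; velocities now: v0=-4 v1=4
Advance to t=2 (no further collisions before then); velocities: v0=-4 v1=4; positions = 6 11

Answer: 6 11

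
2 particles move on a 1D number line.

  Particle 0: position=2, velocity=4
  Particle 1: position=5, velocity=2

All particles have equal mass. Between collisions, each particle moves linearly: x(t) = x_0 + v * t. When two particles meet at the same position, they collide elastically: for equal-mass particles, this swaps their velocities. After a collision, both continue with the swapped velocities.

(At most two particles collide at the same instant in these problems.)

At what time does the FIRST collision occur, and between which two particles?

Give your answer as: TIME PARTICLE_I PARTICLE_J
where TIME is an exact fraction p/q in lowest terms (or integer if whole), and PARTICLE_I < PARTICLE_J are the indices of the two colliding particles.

Pair (0,1): pos 2,5 vel 4,2 -> gap=3, closing at 2/unit, collide at t=3/2
Earliest collision: t=3/2 between 0 and 1

Answer: 3/2 0 1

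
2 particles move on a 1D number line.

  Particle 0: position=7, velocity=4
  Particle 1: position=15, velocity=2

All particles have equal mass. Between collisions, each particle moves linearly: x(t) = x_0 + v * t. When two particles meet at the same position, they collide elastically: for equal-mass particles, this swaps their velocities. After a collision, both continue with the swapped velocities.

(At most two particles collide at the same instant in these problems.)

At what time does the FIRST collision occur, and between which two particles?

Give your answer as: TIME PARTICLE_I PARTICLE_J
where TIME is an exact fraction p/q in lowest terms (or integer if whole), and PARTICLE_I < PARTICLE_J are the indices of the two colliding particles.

Answer: 4 0 1

Derivation:
Pair (0,1): pos 7,15 vel 4,2 -> gap=8, closing at 2/unit, collide at t=4
Earliest collision: t=4 between 0 and 1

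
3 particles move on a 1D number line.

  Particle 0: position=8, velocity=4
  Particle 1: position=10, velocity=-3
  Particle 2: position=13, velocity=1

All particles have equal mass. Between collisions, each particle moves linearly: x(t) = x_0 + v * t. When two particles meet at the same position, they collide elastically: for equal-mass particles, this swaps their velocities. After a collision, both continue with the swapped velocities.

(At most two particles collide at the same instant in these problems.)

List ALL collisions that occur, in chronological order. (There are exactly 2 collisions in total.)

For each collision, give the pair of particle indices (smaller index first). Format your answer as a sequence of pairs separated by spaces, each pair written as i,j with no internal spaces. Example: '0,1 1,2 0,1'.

Answer: 0,1 1,2

Derivation:
Collision at t=2/7: particles 0 and 1 swap velocities; positions: p0=64/7 p1=64/7 p2=93/7; velocities now: v0=-3 v1=4 v2=1
Collision at t=5/3: particles 1 and 2 swap velocities; positions: p0=5 p1=44/3 p2=44/3; velocities now: v0=-3 v1=1 v2=4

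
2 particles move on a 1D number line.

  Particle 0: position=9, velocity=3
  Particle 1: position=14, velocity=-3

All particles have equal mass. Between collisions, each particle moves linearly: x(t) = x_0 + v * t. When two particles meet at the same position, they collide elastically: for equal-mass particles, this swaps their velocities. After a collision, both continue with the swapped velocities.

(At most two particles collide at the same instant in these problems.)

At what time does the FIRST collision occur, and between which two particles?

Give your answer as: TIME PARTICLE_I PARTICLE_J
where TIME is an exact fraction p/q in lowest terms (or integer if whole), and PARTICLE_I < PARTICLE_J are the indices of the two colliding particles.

Pair (0,1): pos 9,14 vel 3,-3 -> gap=5, closing at 6/unit, collide at t=5/6
Earliest collision: t=5/6 between 0 and 1

Answer: 5/6 0 1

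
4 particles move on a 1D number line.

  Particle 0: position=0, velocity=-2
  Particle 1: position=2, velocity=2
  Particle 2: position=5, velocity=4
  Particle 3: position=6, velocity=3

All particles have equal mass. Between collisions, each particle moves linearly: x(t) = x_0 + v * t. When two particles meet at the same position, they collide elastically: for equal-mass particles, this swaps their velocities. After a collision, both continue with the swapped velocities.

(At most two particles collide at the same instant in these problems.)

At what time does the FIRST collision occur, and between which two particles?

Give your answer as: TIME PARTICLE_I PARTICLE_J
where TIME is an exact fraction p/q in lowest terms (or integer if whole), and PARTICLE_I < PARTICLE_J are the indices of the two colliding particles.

Pair (0,1): pos 0,2 vel -2,2 -> not approaching (rel speed -4 <= 0)
Pair (1,2): pos 2,5 vel 2,4 -> not approaching (rel speed -2 <= 0)
Pair (2,3): pos 5,6 vel 4,3 -> gap=1, closing at 1/unit, collide at t=1
Earliest collision: t=1 between 2 and 3

Answer: 1 2 3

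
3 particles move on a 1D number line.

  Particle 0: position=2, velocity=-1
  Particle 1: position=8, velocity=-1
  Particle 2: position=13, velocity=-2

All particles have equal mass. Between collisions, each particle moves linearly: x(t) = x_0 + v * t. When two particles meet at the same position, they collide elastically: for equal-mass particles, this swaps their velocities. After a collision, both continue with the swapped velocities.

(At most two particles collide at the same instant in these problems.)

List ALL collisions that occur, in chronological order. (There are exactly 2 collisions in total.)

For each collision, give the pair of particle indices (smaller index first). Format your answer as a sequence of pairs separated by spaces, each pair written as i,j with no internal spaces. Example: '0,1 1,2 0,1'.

Collision at t=5: particles 1 and 2 swap velocities; positions: p0=-3 p1=3 p2=3; velocities now: v0=-1 v1=-2 v2=-1
Collision at t=11: particles 0 and 1 swap velocities; positions: p0=-9 p1=-9 p2=-3; velocities now: v0=-2 v1=-1 v2=-1

Answer: 1,2 0,1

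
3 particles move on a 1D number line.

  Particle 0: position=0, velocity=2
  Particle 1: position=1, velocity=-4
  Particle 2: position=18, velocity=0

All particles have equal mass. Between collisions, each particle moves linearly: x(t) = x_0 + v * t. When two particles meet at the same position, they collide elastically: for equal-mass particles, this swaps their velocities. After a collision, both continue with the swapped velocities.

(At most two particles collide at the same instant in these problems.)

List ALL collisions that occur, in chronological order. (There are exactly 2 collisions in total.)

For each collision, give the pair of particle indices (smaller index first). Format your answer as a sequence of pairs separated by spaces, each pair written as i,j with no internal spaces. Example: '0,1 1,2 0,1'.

Collision at t=1/6: particles 0 and 1 swap velocities; positions: p0=1/3 p1=1/3 p2=18; velocities now: v0=-4 v1=2 v2=0
Collision at t=9: particles 1 and 2 swap velocities; positions: p0=-35 p1=18 p2=18; velocities now: v0=-4 v1=0 v2=2

Answer: 0,1 1,2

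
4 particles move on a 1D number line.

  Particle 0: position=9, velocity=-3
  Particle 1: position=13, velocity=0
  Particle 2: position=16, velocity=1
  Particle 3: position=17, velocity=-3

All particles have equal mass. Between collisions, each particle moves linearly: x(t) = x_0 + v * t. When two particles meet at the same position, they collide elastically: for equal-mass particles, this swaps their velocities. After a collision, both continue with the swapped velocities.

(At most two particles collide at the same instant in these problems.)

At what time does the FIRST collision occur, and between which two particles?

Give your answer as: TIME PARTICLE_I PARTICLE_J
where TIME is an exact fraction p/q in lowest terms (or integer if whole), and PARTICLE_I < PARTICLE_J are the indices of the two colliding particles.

Pair (0,1): pos 9,13 vel -3,0 -> not approaching (rel speed -3 <= 0)
Pair (1,2): pos 13,16 vel 0,1 -> not approaching (rel speed -1 <= 0)
Pair (2,3): pos 16,17 vel 1,-3 -> gap=1, closing at 4/unit, collide at t=1/4
Earliest collision: t=1/4 between 2 and 3

Answer: 1/4 2 3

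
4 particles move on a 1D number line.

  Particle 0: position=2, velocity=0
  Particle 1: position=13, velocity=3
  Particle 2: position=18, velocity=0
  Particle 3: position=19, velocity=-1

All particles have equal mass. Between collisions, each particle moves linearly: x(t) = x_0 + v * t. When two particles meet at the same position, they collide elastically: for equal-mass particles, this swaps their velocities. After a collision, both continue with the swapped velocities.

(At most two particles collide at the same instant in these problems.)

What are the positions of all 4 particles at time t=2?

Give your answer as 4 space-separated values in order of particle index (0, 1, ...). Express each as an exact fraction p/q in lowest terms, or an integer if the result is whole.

Answer: 2 17 18 19

Derivation:
Collision at t=1: particles 2 and 3 swap velocities; positions: p0=2 p1=16 p2=18 p3=18; velocities now: v0=0 v1=3 v2=-1 v3=0
Collision at t=3/2: particles 1 and 2 swap velocities; positions: p0=2 p1=35/2 p2=35/2 p3=18; velocities now: v0=0 v1=-1 v2=3 v3=0
Collision at t=5/3: particles 2 and 3 swap velocities; positions: p0=2 p1=52/3 p2=18 p3=18; velocities now: v0=0 v1=-1 v2=0 v3=3
Advance to t=2 (no further collisions before then); velocities: v0=0 v1=-1 v2=0 v3=3; positions = 2 17 18 19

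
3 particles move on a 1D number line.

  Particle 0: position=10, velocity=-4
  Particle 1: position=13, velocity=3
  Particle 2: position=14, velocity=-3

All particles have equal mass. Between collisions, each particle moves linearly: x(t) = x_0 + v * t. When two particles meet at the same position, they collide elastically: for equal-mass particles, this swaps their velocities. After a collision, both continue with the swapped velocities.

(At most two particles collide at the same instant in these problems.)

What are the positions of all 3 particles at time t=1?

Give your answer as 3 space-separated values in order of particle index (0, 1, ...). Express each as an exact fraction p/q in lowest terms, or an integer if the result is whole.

Collision at t=1/6: particles 1 and 2 swap velocities; positions: p0=28/3 p1=27/2 p2=27/2; velocities now: v0=-4 v1=-3 v2=3
Advance to t=1 (no further collisions before then); velocities: v0=-4 v1=-3 v2=3; positions = 6 11 16

Answer: 6 11 16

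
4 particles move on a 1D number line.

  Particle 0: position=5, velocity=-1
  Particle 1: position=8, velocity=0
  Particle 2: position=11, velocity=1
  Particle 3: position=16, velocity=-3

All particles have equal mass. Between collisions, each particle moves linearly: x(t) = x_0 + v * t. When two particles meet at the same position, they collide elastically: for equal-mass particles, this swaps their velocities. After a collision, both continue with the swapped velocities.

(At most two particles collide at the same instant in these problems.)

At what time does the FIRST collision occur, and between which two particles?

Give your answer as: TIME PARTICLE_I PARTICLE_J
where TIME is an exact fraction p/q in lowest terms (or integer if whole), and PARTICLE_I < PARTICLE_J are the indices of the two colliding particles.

Answer: 5/4 2 3

Derivation:
Pair (0,1): pos 5,8 vel -1,0 -> not approaching (rel speed -1 <= 0)
Pair (1,2): pos 8,11 vel 0,1 -> not approaching (rel speed -1 <= 0)
Pair (2,3): pos 11,16 vel 1,-3 -> gap=5, closing at 4/unit, collide at t=5/4
Earliest collision: t=5/4 between 2 and 3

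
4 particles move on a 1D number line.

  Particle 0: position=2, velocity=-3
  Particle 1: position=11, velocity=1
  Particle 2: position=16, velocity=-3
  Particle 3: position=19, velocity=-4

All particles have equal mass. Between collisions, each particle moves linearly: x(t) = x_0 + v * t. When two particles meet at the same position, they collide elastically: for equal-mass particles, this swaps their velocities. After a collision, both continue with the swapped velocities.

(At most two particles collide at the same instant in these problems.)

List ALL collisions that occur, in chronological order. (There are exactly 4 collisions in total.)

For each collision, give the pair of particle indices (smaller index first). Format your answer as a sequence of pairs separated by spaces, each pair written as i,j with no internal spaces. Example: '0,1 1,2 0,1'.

Answer: 1,2 2,3 1,2 0,1

Derivation:
Collision at t=5/4: particles 1 and 2 swap velocities; positions: p0=-7/4 p1=49/4 p2=49/4 p3=14; velocities now: v0=-3 v1=-3 v2=1 v3=-4
Collision at t=8/5: particles 2 and 3 swap velocities; positions: p0=-14/5 p1=56/5 p2=63/5 p3=63/5; velocities now: v0=-3 v1=-3 v2=-4 v3=1
Collision at t=3: particles 1 and 2 swap velocities; positions: p0=-7 p1=7 p2=7 p3=14; velocities now: v0=-3 v1=-4 v2=-3 v3=1
Collision at t=17: particles 0 and 1 swap velocities; positions: p0=-49 p1=-49 p2=-35 p3=28; velocities now: v0=-4 v1=-3 v2=-3 v3=1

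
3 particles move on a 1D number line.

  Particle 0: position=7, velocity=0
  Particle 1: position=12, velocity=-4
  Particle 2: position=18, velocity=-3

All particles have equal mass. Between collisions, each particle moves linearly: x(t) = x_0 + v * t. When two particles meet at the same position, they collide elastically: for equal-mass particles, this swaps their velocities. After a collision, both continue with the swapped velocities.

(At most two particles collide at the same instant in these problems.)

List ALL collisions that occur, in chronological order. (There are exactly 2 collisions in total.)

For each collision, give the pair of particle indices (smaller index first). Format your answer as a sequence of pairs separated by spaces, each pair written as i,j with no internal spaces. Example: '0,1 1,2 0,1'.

Collision at t=5/4: particles 0 and 1 swap velocities; positions: p0=7 p1=7 p2=57/4; velocities now: v0=-4 v1=0 v2=-3
Collision at t=11/3: particles 1 and 2 swap velocities; positions: p0=-8/3 p1=7 p2=7; velocities now: v0=-4 v1=-3 v2=0

Answer: 0,1 1,2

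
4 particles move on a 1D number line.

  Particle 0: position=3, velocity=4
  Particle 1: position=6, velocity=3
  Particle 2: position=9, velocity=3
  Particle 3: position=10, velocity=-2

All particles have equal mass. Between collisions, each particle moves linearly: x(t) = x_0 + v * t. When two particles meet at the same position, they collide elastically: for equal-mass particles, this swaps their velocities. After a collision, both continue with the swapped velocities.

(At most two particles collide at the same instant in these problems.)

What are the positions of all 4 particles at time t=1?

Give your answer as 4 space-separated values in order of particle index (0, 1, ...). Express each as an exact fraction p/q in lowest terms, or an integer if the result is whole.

Answer: 7 8 9 12

Derivation:
Collision at t=1/5: particles 2 and 3 swap velocities; positions: p0=19/5 p1=33/5 p2=48/5 p3=48/5; velocities now: v0=4 v1=3 v2=-2 v3=3
Collision at t=4/5: particles 1 and 2 swap velocities; positions: p0=31/5 p1=42/5 p2=42/5 p3=57/5; velocities now: v0=4 v1=-2 v2=3 v3=3
Advance to t=1 (no further collisions before then); velocities: v0=4 v1=-2 v2=3 v3=3; positions = 7 8 9 12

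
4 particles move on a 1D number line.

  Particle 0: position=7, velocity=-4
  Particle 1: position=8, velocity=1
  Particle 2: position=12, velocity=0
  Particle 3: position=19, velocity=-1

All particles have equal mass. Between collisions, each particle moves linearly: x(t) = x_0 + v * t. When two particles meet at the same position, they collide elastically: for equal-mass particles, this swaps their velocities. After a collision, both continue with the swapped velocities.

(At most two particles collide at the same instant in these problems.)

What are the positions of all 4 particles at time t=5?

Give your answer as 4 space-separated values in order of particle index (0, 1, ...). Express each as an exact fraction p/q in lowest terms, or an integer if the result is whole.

Collision at t=4: particles 1 and 2 swap velocities; positions: p0=-9 p1=12 p2=12 p3=15; velocities now: v0=-4 v1=0 v2=1 v3=-1
Advance to t=5 (no further collisions before then); velocities: v0=-4 v1=0 v2=1 v3=-1; positions = -13 12 13 14

Answer: -13 12 13 14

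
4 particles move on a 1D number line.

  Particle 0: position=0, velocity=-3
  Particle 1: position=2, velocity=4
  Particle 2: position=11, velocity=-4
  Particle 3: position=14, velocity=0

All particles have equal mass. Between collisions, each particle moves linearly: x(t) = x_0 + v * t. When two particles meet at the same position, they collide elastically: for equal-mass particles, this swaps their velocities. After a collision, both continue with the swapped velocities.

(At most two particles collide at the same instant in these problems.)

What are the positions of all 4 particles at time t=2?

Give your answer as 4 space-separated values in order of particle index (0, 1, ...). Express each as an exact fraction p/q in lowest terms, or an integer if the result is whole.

Collision at t=9/8: particles 1 and 2 swap velocities; positions: p0=-27/8 p1=13/2 p2=13/2 p3=14; velocities now: v0=-3 v1=-4 v2=4 v3=0
Advance to t=2 (no further collisions before then); velocities: v0=-3 v1=-4 v2=4 v3=0; positions = -6 3 10 14

Answer: -6 3 10 14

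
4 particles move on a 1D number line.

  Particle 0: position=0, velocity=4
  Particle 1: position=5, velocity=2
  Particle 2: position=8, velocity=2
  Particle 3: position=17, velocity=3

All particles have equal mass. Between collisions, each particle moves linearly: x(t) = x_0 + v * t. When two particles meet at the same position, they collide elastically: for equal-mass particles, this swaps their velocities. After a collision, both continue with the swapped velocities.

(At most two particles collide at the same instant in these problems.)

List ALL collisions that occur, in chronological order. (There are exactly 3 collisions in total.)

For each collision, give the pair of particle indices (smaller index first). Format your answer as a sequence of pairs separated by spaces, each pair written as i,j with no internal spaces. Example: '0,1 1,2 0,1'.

Answer: 0,1 1,2 2,3

Derivation:
Collision at t=5/2: particles 0 and 1 swap velocities; positions: p0=10 p1=10 p2=13 p3=49/2; velocities now: v0=2 v1=4 v2=2 v3=3
Collision at t=4: particles 1 and 2 swap velocities; positions: p0=13 p1=16 p2=16 p3=29; velocities now: v0=2 v1=2 v2=4 v3=3
Collision at t=17: particles 2 and 3 swap velocities; positions: p0=39 p1=42 p2=68 p3=68; velocities now: v0=2 v1=2 v2=3 v3=4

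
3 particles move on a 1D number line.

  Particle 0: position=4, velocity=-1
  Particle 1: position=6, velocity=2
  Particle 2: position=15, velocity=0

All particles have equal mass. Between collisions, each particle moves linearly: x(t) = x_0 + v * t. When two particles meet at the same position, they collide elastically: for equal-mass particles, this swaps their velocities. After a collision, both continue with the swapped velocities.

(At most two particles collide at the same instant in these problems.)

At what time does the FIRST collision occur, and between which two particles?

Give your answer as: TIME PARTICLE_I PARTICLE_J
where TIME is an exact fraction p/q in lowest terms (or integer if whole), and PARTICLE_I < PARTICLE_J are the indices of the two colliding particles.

Answer: 9/2 1 2

Derivation:
Pair (0,1): pos 4,6 vel -1,2 -> not approaching (rel speed -3 <= 0)
Pair (1,2): pos 6,15 vel 2,0 -> gap=9, closing at 2/unit, collide at t=9/2
Earliest collision: t=9/2 between 1 and 2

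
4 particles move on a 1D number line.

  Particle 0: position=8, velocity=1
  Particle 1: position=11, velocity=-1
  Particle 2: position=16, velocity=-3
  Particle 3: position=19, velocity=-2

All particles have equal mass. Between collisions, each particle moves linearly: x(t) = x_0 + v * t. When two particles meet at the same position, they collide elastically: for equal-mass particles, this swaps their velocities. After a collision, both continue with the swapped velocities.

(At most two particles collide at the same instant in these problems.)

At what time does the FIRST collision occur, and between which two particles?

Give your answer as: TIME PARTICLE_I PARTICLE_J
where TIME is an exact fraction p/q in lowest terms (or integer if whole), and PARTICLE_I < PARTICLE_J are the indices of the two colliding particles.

Answer: 3/2 0 1

Derivation:
Pair (0,1): pos 8,11 vel 1,-1 -> gap=3, closing at 2/unit, collide at t=3/2
Pair (1,2): pos 11,16 vel -1,-3 -> gap=5, closing at 2/unit, collide at t=5/2
Pair (2,3): pos 16,19 vel -3,-2 -> not approaching (rel speed -1 <= 0)
Earliest collision: t=3/2 between 0 and 1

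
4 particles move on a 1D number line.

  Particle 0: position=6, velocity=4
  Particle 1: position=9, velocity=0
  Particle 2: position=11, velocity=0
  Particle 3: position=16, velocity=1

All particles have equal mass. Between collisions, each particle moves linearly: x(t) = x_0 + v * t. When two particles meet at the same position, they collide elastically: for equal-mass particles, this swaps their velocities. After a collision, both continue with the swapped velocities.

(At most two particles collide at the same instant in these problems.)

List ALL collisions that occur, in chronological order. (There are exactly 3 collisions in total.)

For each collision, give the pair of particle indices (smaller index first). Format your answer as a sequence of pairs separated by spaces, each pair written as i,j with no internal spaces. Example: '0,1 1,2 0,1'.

Answer: 0,1 1,2 2,3

Derivation:
Collision at t=3/4: particles 0 and 1 swap velocities; positions: p0=9 p1=9 p2=11 p3=67/4; velocities now: v0=0 v1=4 v2=0 v3=1
Collision at t=5/4: particles 1 and 2 swap velocities; positions: p0=9 p1=11 p2=11 p3=69/4; velocities now: v0=0 v1=0 v2=4 v3=1
Collision at t=10/3: particles 2 and 3 swap velocities; positions: p0=9 p1=11 p2=58/3 p3=58/3; velocities now: v0=0 v1=0 v2=1 v3=4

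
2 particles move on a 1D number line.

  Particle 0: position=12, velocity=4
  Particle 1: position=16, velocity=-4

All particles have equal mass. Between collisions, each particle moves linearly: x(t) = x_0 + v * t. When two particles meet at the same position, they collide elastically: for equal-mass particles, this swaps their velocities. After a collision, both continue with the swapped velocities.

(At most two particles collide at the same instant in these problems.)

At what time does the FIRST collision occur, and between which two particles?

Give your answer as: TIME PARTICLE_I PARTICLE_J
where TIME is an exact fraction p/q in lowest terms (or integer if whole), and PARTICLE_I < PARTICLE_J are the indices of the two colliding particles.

Pair (0,1): pos 12,16 vel 4,-4 -> gap=4, closing at 8/unit, collide at t=1/2
Earliest collision: t=1/2 between 0 and 1

Answer: 1/2 0 1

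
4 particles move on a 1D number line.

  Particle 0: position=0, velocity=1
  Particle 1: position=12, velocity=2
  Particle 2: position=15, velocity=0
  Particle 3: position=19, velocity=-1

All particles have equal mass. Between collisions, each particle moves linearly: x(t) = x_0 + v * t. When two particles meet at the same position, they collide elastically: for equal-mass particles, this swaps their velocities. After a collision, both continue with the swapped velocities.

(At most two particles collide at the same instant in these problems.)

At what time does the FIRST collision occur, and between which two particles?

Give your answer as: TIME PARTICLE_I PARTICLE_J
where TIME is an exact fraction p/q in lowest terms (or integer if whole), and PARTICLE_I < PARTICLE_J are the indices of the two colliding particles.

Pair (0,1): pos 0,12 vel 1,2 -> not approaching (rel speed -1 <= 0)
Pair (1,2): pos 12,15 vel 2,0 -> gap=3, closing at 2/unit, collide at t=3/2
Pair (2,3): pos 15,19 vel 0,-1 -> gap=4, closing at 1/unit, collide at t=4
Earliest collision: t=3/2 between 1 and 2

Answer: 3/2 1 2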